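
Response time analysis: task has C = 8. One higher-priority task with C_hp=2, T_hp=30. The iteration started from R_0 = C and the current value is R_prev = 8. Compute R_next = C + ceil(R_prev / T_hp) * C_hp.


R_next = C + ceil(R_prev / T_hp) * C_hp
ceil(8 / 30) = ceil(0.2667) = 1
Interference = 1 * 2 = 2
R_next = 8 + 2 = 10

10


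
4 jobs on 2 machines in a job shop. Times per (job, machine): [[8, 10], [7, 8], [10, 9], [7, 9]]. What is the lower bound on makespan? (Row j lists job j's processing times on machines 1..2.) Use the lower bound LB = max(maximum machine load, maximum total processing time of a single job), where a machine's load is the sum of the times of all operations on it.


Machine loads:
  Machine 1: 8 + 7 + 10 + 7 = 32
  Machine 2: 10 + 8 + 9 + 9 = 36
Max machine load = 36
Job totals:
  Job 1: 18
  Job 2: 15
  Job 3: 19
  Job 4: 16
Max job total = 19
Lower bound = max(36, 19) = 36

36


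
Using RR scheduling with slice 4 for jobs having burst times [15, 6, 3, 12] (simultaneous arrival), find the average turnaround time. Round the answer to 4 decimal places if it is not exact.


Time quantum = 4
Execution trace:
  J1 runs 4 units, time = 4
  J2 runs 4 units, time = 8
  J3 runs 3 units, time = 11
  J4 runs 4 units, time = 15
  J1 runs 4 units, time = 19
  J2 runs 2 units, time = 21
  J4 runs 4 units, time = 25
  J1 runs 4 units, time = 29
  J4 runs 4 units, time = 33
  J1 runs 3 units, time = 36
Finish times: [36, 21, 11, 33]
Average turnaround = 101/4 = 25.25

25.25


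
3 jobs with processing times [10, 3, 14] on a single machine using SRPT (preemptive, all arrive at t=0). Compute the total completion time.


Since all jobs arrive at t=0, SRPT equals SPT ordering.
SPT order: [3, 10, 14]
Completion times:
  Job 1: p=3, C=3
  Job 2: p=10, C=13
  Job 3: p=14, C=27
Total completion time = 3 + 13 + 27 = 43

43


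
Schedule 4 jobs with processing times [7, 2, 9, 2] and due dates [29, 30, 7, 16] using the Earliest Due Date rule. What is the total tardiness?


Sort by due date (EDD order): [(9, 7), (2, 16), (7, 29), (2, 30)]
Compute completion times and tardiness:
  Job 1: p=9, d=7, C=9, tardiness=max(0,9-7)=2
  Job 2: p=2, d=16, C=11, tardiness=max(0,11-16)=0
  Job 3: p=7, d=29, C=18, tardiness=max(0,18-29)=0
  Job 4: p=2, d=30, C=20, tardiness=max(0,20-30)=0
Total tardiness = 2

2


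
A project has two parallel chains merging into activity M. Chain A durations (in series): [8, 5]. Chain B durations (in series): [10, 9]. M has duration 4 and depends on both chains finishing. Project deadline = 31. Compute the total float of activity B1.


Forward pass: ES(B1) = sum of predecessors on chain B = 0
EF = ES + duration = 0 + 10 = 10
Backward pass: LF(M) = deadline = 31; LS(M) = 31 - 4 = 27
LF(B1) = LS(M) - sum(successors on chain B) = 27 - 9 = 18
LS = LF - duration = 18 - 10 = 8
Total float = LS - ES = 8 - 0 = 8

8


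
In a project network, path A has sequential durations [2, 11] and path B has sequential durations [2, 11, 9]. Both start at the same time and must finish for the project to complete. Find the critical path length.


Path A total = 2 + 11 = 13
Path B total = 2 + 11 + 9 = 22
Critical path = longest path = max(13, 22) = 22

22


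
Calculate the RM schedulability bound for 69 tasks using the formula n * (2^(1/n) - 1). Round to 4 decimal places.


Compute 2^(1/69) = 1.0100962378
Subtract 1: 1.0100962378 - 1 = 0.0100962378
Multiply by n: 69 * 0.0100962378 = 0.6966404082
Round to 4 dp: 0.6966

0.6966


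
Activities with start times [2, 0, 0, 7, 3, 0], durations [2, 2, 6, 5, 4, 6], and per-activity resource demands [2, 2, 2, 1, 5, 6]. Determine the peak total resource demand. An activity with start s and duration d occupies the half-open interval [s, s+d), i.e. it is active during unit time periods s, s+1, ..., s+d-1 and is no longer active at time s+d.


Each activity i is active on [start_i, start_i + duration_i).
Compute total resource usage per time slot:
  t=0: active resources = [2, 2, 6], total = 10
  t=1: active resources = [2, 2, 6], total = 10
  t=2: active resources = [2, 2, 6], total = 10
  t=3: active resources = [2, 2, 5, 6], total = 15
  t=4: active resources = [2, 5, 6], total = 13
  t=5: active resources = [2, 5, 6], total = 13
  t=6: active resources = [5], total = 5
  t=7: active resources = [1], total = 1
  t=8: active resources = [1], total = 1
  t=9: active resources = [1], total = 1
  t=10: active resources = [1], total = 1
  t=11: active resources = [1], total = 1
Peak resource demand = 15

15


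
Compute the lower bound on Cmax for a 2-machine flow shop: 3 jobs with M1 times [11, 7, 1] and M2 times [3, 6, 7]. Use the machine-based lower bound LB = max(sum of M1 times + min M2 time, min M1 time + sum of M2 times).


LB1 = sum(M1 times) + min(M2 times) = 19 + 3 = 22
LB2 = min(M1 times) + sum(M2 times) = 1 + 16 = 17
Lower bound = max(LB1, LB2) = max(22, 17) = 22

22


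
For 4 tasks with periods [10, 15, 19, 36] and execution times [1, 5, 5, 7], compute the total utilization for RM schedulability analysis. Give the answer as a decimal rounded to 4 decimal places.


Compute individual utilizations (exact fractions):
  Task 1: C/T = 1/10 (approx. 0.1)
  Task 2: C/T = 5/15 = 1/3 (approx. 0.3333)
  Task 3: C/T = 5/19 (approx. 0.2632)
  Task 4: C/T = 7/36 (approx. 0.1944)
Total utilization U = 1/10 + 1/3 + 5/19 + 7/36 = 3047/3420
Rounded to 4 decimal places: U = 0.8909
RM (Liu & Layland) bound for 4 tasks = 0.756828; compare with U = 3047/3420 (approx. 0.890936)
bound < U <= 1, so the RM sufficient condition is not met (inconclusive; an exact test such as response-time analysis is needed).

0.8909


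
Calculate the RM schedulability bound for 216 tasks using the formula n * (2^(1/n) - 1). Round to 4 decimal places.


Compute 2^(1/216) = 1.0032141691
Subtract 1: 1.0032141691 - 1 = 0.0032141691
Multiply by n: 216 * 0.0032141691 = 0.6942605256
Round to 4 dp: 0.6943

0.6943


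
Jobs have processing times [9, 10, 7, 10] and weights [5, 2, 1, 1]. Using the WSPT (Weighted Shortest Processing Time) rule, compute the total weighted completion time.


Compute p/w ratios and sort ascending (WSPT): [(9, 5), (10, 2), (7, 1), (10, 1)]
Compute weighted completion times:
  Job (p=9,w=5): C=9, w*C=5*9=45
  Job (p=10,w=2): C=19, w*C=2*19=38
  Job (p=7,w=1): C=26, w*C=1*26=26
  Job (p=10,w=1): C=36, w*C=1*36=36
Total weighted completion time = 145

145


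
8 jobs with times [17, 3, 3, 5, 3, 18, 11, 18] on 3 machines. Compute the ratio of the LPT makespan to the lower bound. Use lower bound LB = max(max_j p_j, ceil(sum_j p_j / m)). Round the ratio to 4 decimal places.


LPT order: [18, 18, 17, 11, 5, 3, 3, 3]
Machine loads after assignment: [26, 24, 28]
LPT makespan = 28
Lower bound = max(max_job, ceil(total/3)) = max(18, 26) = 26
Ratio = 28 / 26 = 1.0769

1.0769


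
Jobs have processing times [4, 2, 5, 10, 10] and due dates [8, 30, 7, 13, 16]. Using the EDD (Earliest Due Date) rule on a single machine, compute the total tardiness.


Sort by due date (EDD order): [(5, 7), (4, 8), (10, 13), (10, 16), (2, 30)]
Compute completion times and tardiness:
  Job 1: p=5, d=7, C=5, tardiness=max(0,5-7)=0
  Job 2: p=4, d=8, C=9, tardiness=max(0,9-8)=1
  Job 3: p=10, d=13, C=19, tardiness=max(0,19-13)=6
  Job 4: p=10, d=16, C=29, tardiness=max(0,29-16)=13
  Job 5: p=2, d=30, C=31, tardiness=max(0,31-30)=1
Total tardiness = 21

21


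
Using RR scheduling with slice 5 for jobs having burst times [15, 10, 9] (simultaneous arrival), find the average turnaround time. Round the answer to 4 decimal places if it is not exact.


Time quantum = 5
Execution trace:
  J1 runs 5 units, time = 5
  J2 runs 5 units, time = 10
  J3 runs 5 units, time = 15
  J1 runs 5 units, time = 20
  J2 runs 5 units, time = 25
  J3 runs 4 units, time = 29
  J1 runs 5 units, time = 34
Finish times: [34, 25, 29]
Average turnaround = 88/3 = 29.3333

29.3333


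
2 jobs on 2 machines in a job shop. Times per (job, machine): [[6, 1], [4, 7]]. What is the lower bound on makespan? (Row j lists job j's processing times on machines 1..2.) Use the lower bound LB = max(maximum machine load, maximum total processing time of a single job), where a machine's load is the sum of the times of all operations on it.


Machine loads:
  Machine 1: 6 + 4 = 10
  Machine 2: 1 + 7 = 8
Max machine load = 10
Job totals:
  Job 1: 7
  Job 2: 11
Max job total = 11
Lower bound = max(10, 11) = 11

11


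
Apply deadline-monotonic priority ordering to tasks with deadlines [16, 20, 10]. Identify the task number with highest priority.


Sort tasks by relative deadline (ascending):
  Task 3: deadline = 10
  Task 1: deadline = 16
  Task 2: deadline = 20
Priority order (highest first): [3, 1, 2]
Highest priority task = 3

3


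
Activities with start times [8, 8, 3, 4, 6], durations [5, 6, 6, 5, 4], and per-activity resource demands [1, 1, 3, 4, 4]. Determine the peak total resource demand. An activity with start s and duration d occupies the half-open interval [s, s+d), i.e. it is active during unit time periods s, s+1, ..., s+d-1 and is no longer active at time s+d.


Each activity i is active on [start_i, start_i + duration_i).
Compute total resource usage per time slot:
  t=0: active resources = [], total = 0
  t=1: active resources = [], total = 0
  t=2: active resources = [], total = 0
  t=3: active resources = [3], total = 3
  t=4: active resources = [3, 4], total = 7
  t=5: active resources = [3, 4], total = 7
  t=6: active resources = [3, 4, 4], total = 11
  t=7: active resources = [3, 4, 4], total = 11
  t=8: active resources = [1, 1, 3, 4, 4], total = 13
  t=9: active resources = [1, 1, 4], total = 6
  t=10: active resources = [1, 1], total = 2
  t=11: active resources = [1, 1], total = 2
  t=12: active resources = [1, 1], total = 2
  t=13: active resources = [1], total = 1
Peak resource demand = 13

13


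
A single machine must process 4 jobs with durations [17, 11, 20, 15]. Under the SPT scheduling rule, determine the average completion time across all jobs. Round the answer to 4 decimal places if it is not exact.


Sort jobs by processing time (SPT order): [11, 15, 17, 20]
Compute completion times sequentially:
  Job 1: processing = 11, completes at 11
  Job 2: processing = 15, completes at 26
  Job 3: processing = 17, completes at 43
  Job 4: processing = 20, completes at 63
Sum of completion times = 143
Average completion time = 143/4 = 35.75

35.75


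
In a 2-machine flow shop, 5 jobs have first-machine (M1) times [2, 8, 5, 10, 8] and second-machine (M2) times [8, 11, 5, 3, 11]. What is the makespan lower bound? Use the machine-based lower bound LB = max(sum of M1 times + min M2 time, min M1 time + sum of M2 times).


LB1 = sum(M1 times) + min(M2 times) = 33 + 3 = 36
LB2 = min(M1 times) + sum(M2 times) = 2 + 38 = 40
Lower bound = max(LB1, LB2) = max(36, 40) = 40

40


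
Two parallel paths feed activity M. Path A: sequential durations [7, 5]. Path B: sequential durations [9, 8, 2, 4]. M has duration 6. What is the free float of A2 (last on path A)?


ES(A2) = sum of predecessors on chain A = 7
EF(A2) = ES + duration = 7 + 5 = 12
Successor of A2 is M. ES(M) = max(sum(A), sum(B)) = max(12, 23) = 23
Free float = ES(successor) - EF(current) = 23 - 12 = 11

11


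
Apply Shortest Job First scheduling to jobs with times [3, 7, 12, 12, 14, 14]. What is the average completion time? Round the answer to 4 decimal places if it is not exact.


SJF order (ascending): [3, 7, 12, 12, 14, 14]
Completion times:
  Job 1: burst=3, C=3
  Job 2: burst=7, C=10
  Job 3: burst=12, C=22
  Job 4: burst=12, C=34
  Job 5: burst=14, C=48
  Job 6: burst=14, C=62
Average completion = 179/6 = 29.8333

29.8333


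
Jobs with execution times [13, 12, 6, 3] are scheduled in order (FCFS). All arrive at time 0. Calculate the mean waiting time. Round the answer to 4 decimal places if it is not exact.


FCFS order (as given): [13, 12, 6, 3]
Waiting times:
  Job 1: wait = 0
  Job 2: wait = 13
  Job 3: wait = 25
  Job 4: wait = 31
Sum of waiting times = 69
Average waiting time = 69/4 = 17.25

17.25


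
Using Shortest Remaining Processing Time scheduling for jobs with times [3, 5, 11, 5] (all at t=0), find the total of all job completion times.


Since all jobs arrive at t=0, SRPT equals SPT ordering.
SPT order: [3, 5, 5, 11]
Completion times:
  Job 1: p=3, C=3
  Job 2: p=5, C=8
  Job 3: p=5, C=13
  Job 4: p=11, C=24
Total completion time = 3 + 8 + 13 + 24 = 48

48


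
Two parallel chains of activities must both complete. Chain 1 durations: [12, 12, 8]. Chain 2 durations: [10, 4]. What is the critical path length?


Path A total = 12 + 12 + 8 = 32
Path B total = 10 + 4 = 14
Critical path = longest path = max(32, 14) = 32

32


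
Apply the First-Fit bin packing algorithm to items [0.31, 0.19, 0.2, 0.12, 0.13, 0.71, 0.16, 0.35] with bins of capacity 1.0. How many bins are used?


Place items sequentially using First-Fit:
  Item 0.31 -> new Bin 1
  Item 0.19 -> Bin 1 (now 0.5)
  Item 0.2 -> Bin 1 (now 0.7)
  Item 0.12 -> Bin 1 (now 0.82)
  Item 0.13 -> Bin 1 (now 0.95)
  Item 0.71 -> new Bin 2
  Item 0.16 -> Bin 2 (now 0.87)
  Item 0.35 -> new Bin 3
Total bins used = 3

3


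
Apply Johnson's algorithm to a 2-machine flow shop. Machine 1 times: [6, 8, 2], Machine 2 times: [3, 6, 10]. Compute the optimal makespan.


Apply Johnson's rule:
  Group 1 (a <= b): [(3, 2, 10)]
  Group 2 (a > b): [(2, 8, 6), (1, 6, 3)]
Optimal job order: [3, 2, 1]
Schedule:
  Job 3: M1 done at 2, M2 done at 12
  Job 2: M1 done at 10, M2 done at 18
  Job 1: M1 done at 16, M2 done at 21
Makespan = 21

21


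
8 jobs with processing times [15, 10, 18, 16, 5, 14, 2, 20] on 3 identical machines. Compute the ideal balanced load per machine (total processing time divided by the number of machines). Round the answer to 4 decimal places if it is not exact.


Total processing time = 15 + 10 + 18 + 16 + 5 + 14 + 2 + 20 = 100
Number of machines = 3
Ideal balanced load = 100 / 3 = 33.3333

33.3333


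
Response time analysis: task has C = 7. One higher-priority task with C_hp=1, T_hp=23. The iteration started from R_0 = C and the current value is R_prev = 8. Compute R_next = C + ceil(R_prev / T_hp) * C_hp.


R_next = C + ceil(R_prev / T_hp) * C_hp
ceil(8 / 23) = ceil(0.3478) = 1
Interference = 1 * 1 = 1
R_next = 7 + 1 = 8
R_next = R_prev, so the iteration has converged (response time = 8).

8


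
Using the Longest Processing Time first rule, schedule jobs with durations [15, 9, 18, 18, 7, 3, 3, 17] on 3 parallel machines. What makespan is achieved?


Sort jobs in decreasing order (LPT): [18, 18, 17, 15, 9, 7, 3, 3]
Assign each job to the least loaded machine:
  Machine 1: jobs [18, 9, 3], load = 30
  Machine 2: jobs [18, 7, 3], load = 28
  Machine 3: jobs [17, 15], load = 32
Makespan = max load = 32

32


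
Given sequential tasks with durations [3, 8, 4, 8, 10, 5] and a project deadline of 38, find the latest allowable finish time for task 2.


LF(activity 2) = deadline - sum of successor durations
Successors: activities 3 through 6 with durations [4, 8, 10, 5]
Sum of successor durations = 27
LF = 38 - 27 = 11

11


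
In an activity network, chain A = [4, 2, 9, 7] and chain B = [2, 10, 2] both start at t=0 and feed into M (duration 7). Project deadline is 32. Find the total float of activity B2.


Forward pass: ES(B2) = sum of predecessors on chain B = 2
EF = ES + duration = 2 + 10 = 12
Backward pass: LF(M) = deadline = 32; LS(M) = 32 - 7 = 25
LF(B2) = LS(M) - sum(successors on chain B) = 25 - 2 = 23
LS = LF - duration = 23 - 10 = 13
Total float = LS - ES = 13 - 2 = 11

11


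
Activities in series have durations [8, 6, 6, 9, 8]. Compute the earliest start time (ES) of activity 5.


Activity 5 starts after activities 1 through 4 complete.
Predecessor durations: [8, 6, 6, 9]
ES = 8 + 6 + 6 + 9 = 29

29


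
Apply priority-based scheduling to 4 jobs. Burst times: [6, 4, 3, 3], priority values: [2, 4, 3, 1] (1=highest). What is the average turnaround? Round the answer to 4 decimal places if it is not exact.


Sort by priority (ascending = highest first):
Order: [(1, 3), (2, 6), (3, 3), (4, 4)]
Completion times:
  Priority 1, burst=3, C=3
  Priority 2, burst=6, C=9
  Priority 3, burst=3, C=12
  Priority 4, burst=4, C=16
Average turnaround = 40/4 = 10.0

10.0


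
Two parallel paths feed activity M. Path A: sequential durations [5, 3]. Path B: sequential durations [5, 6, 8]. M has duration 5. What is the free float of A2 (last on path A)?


ES(A2) = sum of predecessors on chain A = 5
EF(A2) = ES + duration = 5 + 3 = 8
Successor of A2 is M. ES(M) = max(sum(A), sum(B)) = max(8, 19) = 19
Free float = ES(successor) - EF(current) = 19 - 8 = 11

11


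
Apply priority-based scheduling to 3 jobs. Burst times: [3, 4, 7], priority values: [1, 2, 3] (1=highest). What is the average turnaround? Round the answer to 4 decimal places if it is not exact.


Sort by priority (ascending = highest first):
Order: [(1, 3), (2, 4), (3, 7)]
Completion times:
  Priority 1, burst=3, C=3
  Priority 2, burst=4, C=7
  Priority 3, burst=7, C=14
Average turnaround = 24/3 = 8.0

8.0


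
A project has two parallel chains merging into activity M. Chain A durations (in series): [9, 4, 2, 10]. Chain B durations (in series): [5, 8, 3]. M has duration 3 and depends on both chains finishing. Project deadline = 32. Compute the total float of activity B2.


Forward pass: ES(B2) = sum of predecessors on chain B = 5
EF = ES + duration = 5 + 8 = 13
Backward pass: LF(M) = deadline = 32; LS(M) = 32 - 3 = 29
LF(B2) = LS(M) - sum(successors on chain B) = 29 - 3 = 26
LS = LF - duration = 26 - 8 = 18
Total float = LS - ES = 18 - 5 = 13

13


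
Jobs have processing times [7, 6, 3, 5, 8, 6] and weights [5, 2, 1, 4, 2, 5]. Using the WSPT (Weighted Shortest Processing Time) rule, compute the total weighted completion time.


Compute p/w ratios and sort ascending (WSPT): [(6, 5), (5, 4), (7, 5), (6, 2), (3, 1), (8, 2)]
Compute weighted completion times:
  Job (p=6,w=5): C=6, w*C=5*6=30
  Job (p=5,w=4): C=11, w*C=4*11=44
  Job (p=7,w=5): C=18, w*C=5*18=90
  Job (p=6,w=2): C=24, w*C=2*24=48
  Job (p=3,w=1): C=27, w*C=1*27=27
  Job (p=8,w=2): C=35, w*C=2*35=70
Total weighted completion time = 309

309


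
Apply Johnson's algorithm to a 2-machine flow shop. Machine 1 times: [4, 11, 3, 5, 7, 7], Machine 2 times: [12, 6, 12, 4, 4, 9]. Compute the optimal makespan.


Apply Johnson's rule:
  Group 1 (a <= b): [(3, 3, 12), (1, 4, 12), (6, 7, 9)]
  Group 2 (a > b): [(2, 11, 6), (4, 5, 4), (5, 7, 4)]
Optimal job order: [3, 1, 6, 2, 4, 5]
Schedule:
  Job 3: M1 done at 3, M2 done at 15
  Job 1: M1 done at 7, M2 done at 27
  Job 6: M1 done at 14, M2 done at 36
  Job 2: M1 done at 25, M2 done at 42
  Job 4: M1 done at 30, M2 done at 46
  Job 5: M1 done at 37, M2 done at 50
Makespan = 50

50


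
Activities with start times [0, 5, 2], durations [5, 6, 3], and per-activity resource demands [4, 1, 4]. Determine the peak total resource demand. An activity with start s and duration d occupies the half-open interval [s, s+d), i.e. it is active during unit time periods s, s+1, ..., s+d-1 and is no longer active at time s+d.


Each activity i is active on [start_i, start_i + duration_i).
Compute total resource usage per time slot:
  t=0: active resources = [4], total = 4
  t=1: active resources = [4], total = 4
  t=2: active resources = [4, 4], total = 8
  t=3: active resources = [4, 4], total = 8
  t=4: active resources = [4, 4], total = 8
  t=5: active resources = [1], total = 1
  t=6: active resources = [1], total = 1
  t=7: active resources = [1], total = 1
  t=8: active resources = [1], total = 1
  t=9: active resources = [1], total = 1
  t=10: active resources = [1], total = 1
Peak resource demand = 8

8


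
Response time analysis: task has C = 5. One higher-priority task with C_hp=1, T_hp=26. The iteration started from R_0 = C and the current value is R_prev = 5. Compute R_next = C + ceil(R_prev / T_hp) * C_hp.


R_next = C + ceil(R_prev / T_hp) * C_hp
ceil(5 / 26) = ceil(0.1923) = 1
Interference = 1 * 1 = 1
R_next = 5 + 1 = 6

6


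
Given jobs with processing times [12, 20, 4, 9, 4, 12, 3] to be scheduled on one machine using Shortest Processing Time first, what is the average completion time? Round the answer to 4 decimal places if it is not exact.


Sort jobs by processing time (SPT order): [3, 4, 4, 9, 12, 12, 20]
Compute completion times sequentially:
  Job 1: processing = 3, completes at 3
  Job 2: processing = 4, completes at 7
  Job 3: processing = 4, completes at 11
  Job 4: processing = 9, completes at 20
  Job 5: processing = 12, completes at 32
  Job 6: processing = 12, completes at 44
  Job 7: processing = 20, completes at 64
Sum of completion times = 181
Average completion time = 181/7 = 25.8571

25.8571


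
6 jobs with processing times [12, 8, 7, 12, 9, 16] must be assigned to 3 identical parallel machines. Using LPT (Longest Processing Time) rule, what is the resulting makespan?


Sort jobs in decreasing order (LPT): [16, 12, 12, 9, 8, 7]
Assign each job to the least loaded machine:
  Machine 1: jobs [16, 7], load = 23
  Machine 2: jobs [12, 9], load = 21
  Machine 3: jobs [12, 8], load = 20
Makespan = max load = 23

23


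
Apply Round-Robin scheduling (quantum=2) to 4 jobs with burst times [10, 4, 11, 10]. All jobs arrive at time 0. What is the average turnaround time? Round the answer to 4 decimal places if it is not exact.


Time quantum = 2
Execution trace:
  J1 runs 2 units, time = 2
  J2 runs 2 units, time = 4
  J3 runs 2 units, time = 6
  J4 runs 2 units, time = 8
  J1 runs 2 units, time = 10
  J2 runs 2 units, time = 12
  J3 runs 2 units, time = 14
  J4 runs 2 units, time = 16
  J1 runs 2 units, time = 18
  J3 runs 2 units, time = 20
  J4 runs 2 units, time = 22
  J1 runs 2 units, time = 24
  J3 runs 2 units, time = 26
  J4 runs 2 units, time = 28
  J1 runs 2 units, time = 30
  J3 runs 2 units, time = 32
  J4 runs 2 units, time = 34
  J3 runs 1 units, time = 35
Finish times: [30, 12, 35, 34]
Average turnaround = 111/4 = 27.75

27.75


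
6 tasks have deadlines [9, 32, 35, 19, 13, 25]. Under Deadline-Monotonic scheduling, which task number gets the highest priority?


Sort tasks by relative deadline (ascending):
  Task 1: deadline = 9
  Task 5: deadline = 13
  Task 4: deadline = 19
  Task 6: deadline = 25
  Task 2: deadline = 32
  Task 3: deadline = 35
Priority order (highest first): [1, 5, 4, 6, 2, 3]
Highest priority task = 1

1


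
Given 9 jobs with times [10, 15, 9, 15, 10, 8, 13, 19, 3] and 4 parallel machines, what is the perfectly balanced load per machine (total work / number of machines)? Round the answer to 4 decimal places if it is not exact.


Total processing time = 10 + 15 + 9 + 15 + 10 + 8 + 13 + 19 + 3 = 102
Number of machines = 4
Ideal balanced load = 102 / 4 = 25.5

25.5


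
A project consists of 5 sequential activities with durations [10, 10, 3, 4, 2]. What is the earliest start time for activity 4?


Activity 4 starts after activities 1 through 3 complete.
Predecessor durations: [10, 10, 3]
ES = 10 + 10 + 3 = 23

23


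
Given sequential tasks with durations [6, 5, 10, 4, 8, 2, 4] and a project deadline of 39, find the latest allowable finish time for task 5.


LF(activity 5) = deadline - sum of successor durations
Successors: activities 6 through 7 with durations [2, 4]
Sum of successor durations = 6
LF = 39 - 6 = 33

33


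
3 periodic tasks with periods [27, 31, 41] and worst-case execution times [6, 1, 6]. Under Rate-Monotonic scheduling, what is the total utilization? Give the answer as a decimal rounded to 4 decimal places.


Compute individual utilizations (exact fractions):
  Task 1: C/T = 6/27 = 2/9 (approx. 0.2222)
  Task 2: C/T = 1/31 (approx. 0.0323)
  Task 3: C/T = 6/41 (approx. 0.1463)
Total utilization U = 2/9 + 1/31 + 6/41 = 4585/11439
Rounded to 4 decimal places: U = 0.4008
RM (Liu & Layland) bound for 3 tasks = 0.779763; compare with U = 4585/11439 (approx. 0.400822)
U <= bound, so schedulable by RM sufficient condition.

0.4008


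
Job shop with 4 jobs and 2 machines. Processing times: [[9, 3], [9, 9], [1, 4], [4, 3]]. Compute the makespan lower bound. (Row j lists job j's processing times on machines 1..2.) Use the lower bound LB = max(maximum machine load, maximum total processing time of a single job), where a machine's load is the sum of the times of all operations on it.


Machine loads:
  Machine 1: 9 + 9 + 1 + 4 = 23
  Machine 2: 3 + 9 + 4 + 3 = 19
Max machine load = 23
Job totals:
  Job 1: 12
  Job 2: 18
  Job 3: 5
  Job 4: 7
Max job total = 18
Lower bound = max(23, 18) = 23

23


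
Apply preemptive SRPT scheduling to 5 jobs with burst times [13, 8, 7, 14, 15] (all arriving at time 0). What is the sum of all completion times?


Since all jobs arrive at t=0, SRPT equals SPT ordering.
SPT order: [7, 8, 13, 14, 15]
Completion times:
  Job 1: p=7, C=7
  Job 2: p=8, C=15
  Job 3: p=13, C=28
  Job 4: p=14, C=42
  Job 5: p=15, C=57
Total completion time = 7 + 15 + 28 + 42 + 57 = 149

149


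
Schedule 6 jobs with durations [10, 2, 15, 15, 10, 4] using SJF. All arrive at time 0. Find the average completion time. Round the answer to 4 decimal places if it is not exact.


SJF order (ascending): [2, 4, 10, 10, 15, 15]
Completion times:
  Job 1: burst=2, C=2
  Job 2: burst=4, C=6
  Job 3: burst=10, C=16
  Job 4: burst=10, C=26
  Job 5: burst=15, C=41
  Job 6: burst=15, C=56
Average completion = 147/6 = 24.5

24.5


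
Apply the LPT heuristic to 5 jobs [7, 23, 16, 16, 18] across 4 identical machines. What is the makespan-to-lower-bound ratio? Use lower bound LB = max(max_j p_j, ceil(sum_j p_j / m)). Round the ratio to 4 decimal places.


LPT order: [23, 18, 16, 16, 7]
Machine loads after assignment: [23, 18, 23, 16]
LPT makespan = 23
Lower bound = max(max_job, ceil(total/4)) = max(23, 20) = 23
Ratio = 23 / 23 = 1.0

1.0


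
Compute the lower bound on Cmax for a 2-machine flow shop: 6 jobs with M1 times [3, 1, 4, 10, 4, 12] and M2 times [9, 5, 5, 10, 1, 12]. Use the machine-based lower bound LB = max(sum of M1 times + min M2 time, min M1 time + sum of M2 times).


LB1 = sum(M1 times) + min(M2 times) = 34 + 1 = 35
LB2 = min(M1 times) + sum(M2 times) = 1 + 42 = 43
Lower bound = max(LB1, LB2) = max(35, 43) = 43

43


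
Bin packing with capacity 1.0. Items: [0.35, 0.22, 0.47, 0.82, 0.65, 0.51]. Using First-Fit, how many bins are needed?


Place items sequentially using First-Fit:
  Item 0.35 -> new Bin 1
  Item 0.22 -> Bin 1 (now 0.57)
  Item 0.47 -> new Bin 2
  Item 0.82 -> new Bin 3
  Item 0.65 -> new Bin 4
  Item 0.51 -> Bin 2 (now 0.98)
Total bins used = 4

4


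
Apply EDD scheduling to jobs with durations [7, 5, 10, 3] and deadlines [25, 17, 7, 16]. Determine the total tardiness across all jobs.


Sort by due date (EDD order): [(10, 7), (3, 16), (5, 17), (7, 25)]
Compute completion times and tardiness:
  Job 1: p=10, d=7, C=10, tardiness=max(0,10-7)=3
  Job 2: p=3, d=16, C=13, tardiness=max(0,13-16)=0
  Job 3: p=5, d=17, C=18, tardiness=max(0,18-17)=1
  Job 4: p=7, d=25, C=25, tardiness=max(0,25-25)=0
Total tardiness = 4

4


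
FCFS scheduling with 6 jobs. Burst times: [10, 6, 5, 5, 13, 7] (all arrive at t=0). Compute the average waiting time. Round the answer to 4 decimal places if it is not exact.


FCFS order (as given): [10, 6, 5, 5, 13, 7]
Waiting times:
  Job 1: wait = 0
  Job 2: wait = 10
  Job 3: wait = 16
  Job 4: wait = 21
  Job 5: wait = 26
  Job 6: wait = 39
Sum of waiting times = 112
Average waiting time = 112/6 = 18.6667

18.6667


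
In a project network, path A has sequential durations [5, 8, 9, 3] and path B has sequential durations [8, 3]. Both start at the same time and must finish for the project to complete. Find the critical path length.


Path A total = 5 + 8 + 9 + 3 = 25
Path B total = 8 + 3 = 11
Critical path = longest path = max(25, 11) = 25

25


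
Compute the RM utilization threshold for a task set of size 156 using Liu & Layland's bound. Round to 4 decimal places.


Compute 2^(1/156) = 1.0044531370
Subtract 1: 1.0044531370 - 1 = 0.0044531370
Multiply by n: 156 * 0.0044531370 = 0.6946893720
Round to 4 dp: 0.6947

0.6947


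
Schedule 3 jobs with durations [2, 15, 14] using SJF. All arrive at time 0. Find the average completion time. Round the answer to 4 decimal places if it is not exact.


SJF order (ascending): [2, 14, 15]
Completion times:
  Job 1: burst=2, C=2
  Job 2: burst=14, C=16
  Job 3: burst=15, C=31
Average completion = 49/3 = 16.3333

16.3333


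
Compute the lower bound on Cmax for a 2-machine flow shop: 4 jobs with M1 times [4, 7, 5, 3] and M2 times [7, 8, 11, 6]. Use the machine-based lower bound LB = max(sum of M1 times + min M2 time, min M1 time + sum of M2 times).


LB1 = sum(M1 times) + min(M2 times) = 19 + 6 = 25
LB2 = min(M1 times) + sum(M2 times) = 3 + 32 = 35
Lower bound = max(LB1, LB2) = max(25, 35) = 35

35


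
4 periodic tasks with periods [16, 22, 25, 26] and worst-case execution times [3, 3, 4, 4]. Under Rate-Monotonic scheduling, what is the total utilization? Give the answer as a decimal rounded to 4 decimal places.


Compute individual utilizations (exact fractions):
  Task 1: C/T = 3/16 (approx. 0.1875)
  Task 2: C/T = 3/22 (approx. 0.1364)
  Task 3: C/T = 4/25 (approx. 0.16)
  Task 4: C/T = 4/26 = 2/13 (approx. 0.1538)
Total utilization U = 3/16 + 3/22 + 4/25 + 2/13 = 36477/57200
Rounded to 4 decimal places: U = 0.6377
RM (Liu & Layland) bound for 4 tasks = 0.756828; compare with U = 36477/57200 (approx. 0.637710)
U <= bound, so schedulable by RM sufficient condition.

0.6377


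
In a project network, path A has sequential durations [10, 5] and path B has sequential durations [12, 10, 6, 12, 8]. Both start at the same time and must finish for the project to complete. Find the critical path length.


Path A total = 10 + 5 = 15
Path B total = 12 + 10 + 6 + 12 + 8 = 48
Critical path = longest path = max(15, 48) = 48

48


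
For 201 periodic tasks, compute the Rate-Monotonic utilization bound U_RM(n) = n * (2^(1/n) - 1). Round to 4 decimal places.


Compute 2^(1/201) = 1.0034544463
Subtract 1: 1.0034544463 - 1 = 0.0034544463
Multiply by n: 201 * 0.0034544463 = 0.6943437063
Round to 4 dp: 0.6943

0.6943


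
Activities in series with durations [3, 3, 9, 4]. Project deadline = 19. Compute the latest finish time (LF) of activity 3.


LF(activity 3) = deadline - sum of successor durations
Successors: activities 4 through 4 with durations [4]
Sum of successor durations = 4
LF = 19 - 4 = 15

15


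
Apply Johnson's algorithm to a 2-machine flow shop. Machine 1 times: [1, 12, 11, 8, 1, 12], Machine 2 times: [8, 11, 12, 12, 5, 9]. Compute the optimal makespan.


Apply Johnson's rule:
  Group 1 (a <= b): [(1, 1, 8), (5, 1, 5), (4, 8, 12), (3, 11, 12)]
  Group 2 (a > b): [(2, 12, 11), (6, 12, 9)]
Optimal job order: [1, 5, 4, 3, 2, 6]
Schedule:
  Job 1: M1 done at 1, M2 done at 9
  Job 5: M1 done at 2, M2 done at 14
  Job 4: M1 done at 10, M2 done at 26
  Job 3: M1 done at 21, M2 done at 38
  Job 2: M1 done at 33, M2 done at 49
  Job 6: M1 done at 45, M2 done at 58
Makespan = 58

58


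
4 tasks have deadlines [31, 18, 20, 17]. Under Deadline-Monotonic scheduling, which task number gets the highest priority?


Sort tasks by relative deadline (ascending):
  Task 4: deadline = 17
  Task 2: deadline = 18
  Task 3: deadline = 20
  Task 1: deadline = 31
Priority order (highest first): [4, 2, 3, 1]
Highest priority task = 4

4


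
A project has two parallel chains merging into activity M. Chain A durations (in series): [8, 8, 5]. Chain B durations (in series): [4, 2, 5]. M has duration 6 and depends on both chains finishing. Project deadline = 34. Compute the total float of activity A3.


Forward pass: ES(A3) = sum of predecessors on chain A = 16
EF = ES + duration = 16 + 5 = 21
Backward pass: LF(M) = deadline = 34; LS(M) = 34 - 6 = 28
LF(A3) = LS(M) - sum(successors on chain A) = 28 - 0 = 28
LS = LF - duration = 28 - 5 = 23
Total float = LS - ES = 23 - 16 = 7

7


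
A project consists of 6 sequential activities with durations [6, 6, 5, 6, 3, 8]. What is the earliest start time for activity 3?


Activity 3 starts after activities 1 through 2 complete.
Predecessor durations: [6, 6]
ES = 6 + 6 = 12

12


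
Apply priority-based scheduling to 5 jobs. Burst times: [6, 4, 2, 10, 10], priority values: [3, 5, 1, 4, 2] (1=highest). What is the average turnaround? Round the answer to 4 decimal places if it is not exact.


Sort by priority (ascending = highest first):
Order: [(1, 2), (2, 10), (3, 6), (4, 10), (5, 4)]
Completion times:
  Priority 1, burst=2, C=2
  Priority 2, burst=10, C=12
  Priority 3, burst=6, C=18
  Priority 4, burst=10, C=28
  Priority 5, burst=4, C=32
Average turnaround = 92/5 = 18.4

18.4


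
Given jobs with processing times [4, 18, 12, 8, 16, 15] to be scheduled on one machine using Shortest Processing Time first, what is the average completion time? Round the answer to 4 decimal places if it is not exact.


Sort jobs by processing time (SPT order): [4, 8, 12, 15, 16, 18]
Compute completion times sequentially:
  Job 1: processing = 4, completes at 4
  Job 2: processing = 8, completes at 12
  Job 3: processing = 12, completes at 24
  Job 4: processing = 15, completes at 39
  Job 5: processing = 16, completes at 55
  Job 6: processing = 18, completes at 73
Sum of completion times = 207
Average completion time = 207/6 = 34.5

34.5


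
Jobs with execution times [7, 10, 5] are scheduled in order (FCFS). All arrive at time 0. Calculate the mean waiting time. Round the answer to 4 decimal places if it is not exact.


FCFS order (as given): [7, 10, 5]
Waiting times:
  Job 1: wait = 0
  Job 2: wait = 7
  Job 3: wait = 17
Sum of waiting times = 24
Average waiting time = 24/3 = 8.0

8.0


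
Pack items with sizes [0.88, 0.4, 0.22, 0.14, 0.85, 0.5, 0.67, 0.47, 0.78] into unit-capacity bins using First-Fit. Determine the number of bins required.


Place items sequentially using First-Fit:
  Item 0.88 -> new Bin 1
  Item 0.4 -> new Bin 2
  Item 0.22 -> Bin 2 (now 0.62)
  Item 0.14 -> Bin 2 (now 0.76)
  Item 0.85 -> new Bin 3
  Item 0.5 -> new Bin 4
  Item 0.67 -> new Bin 5
  Item 0.47 -> Bin 4 (now 0.97)
  Item 0.78 -> new Bin 6
Total bins used = 6

6


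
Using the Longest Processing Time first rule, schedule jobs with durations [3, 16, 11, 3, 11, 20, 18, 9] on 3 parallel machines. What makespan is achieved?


Sort jobs in decreasing order (LPT): [20, 18, 16, 11, 11, 9, 3, 3]
Assign each job to the least loaded machine:
  Machine 1: jobs [20, 9, 3], load = 32
  Machine 2: jobs [18, 11], load = 29
  Machine 3: jobs [16, 11, 3], load = 30
Makespan = max load = 32

32


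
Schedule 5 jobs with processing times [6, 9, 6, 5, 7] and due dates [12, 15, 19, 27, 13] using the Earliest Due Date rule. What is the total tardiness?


Sort by due date (EDD order): [(6, 12), (7, 13), (9, 15), (6, 19), (5, 27)]
Compute completion times and tardiness:
  Job 1: p=6, d=12, C=6, tardiness=max(0,6-12)=0
  Job 2: p=7, d=13, C=13, tardiness=max(0,13-13)=0
  Job 3: p=9, d=15, C=22, tardiness=max(0,22-15)=7
  Job 4: p=6, d=19, C=28, tardiness=max(0,28-19)=9
  Job 5: p=5, d=27, C=33, tardiness=max(0,33-27)=6
Total tardiness = 22

22


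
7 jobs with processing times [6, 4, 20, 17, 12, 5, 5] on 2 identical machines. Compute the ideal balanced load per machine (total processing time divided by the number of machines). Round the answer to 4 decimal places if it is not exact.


Total processing time = 6 + 4 + 20 + 17 + 12 + 5 + 5 = 69
Number of machines = 2
Ideal balanced load = 69 / 2 = 34.5

34.5


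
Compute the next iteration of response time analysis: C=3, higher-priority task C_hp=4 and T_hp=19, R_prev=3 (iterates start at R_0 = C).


R_next = C + ceil(R_prev / T_hp) * C_hp
ceil(3 / 19) = ceil(0.1579) = 1
Interference = 1 * 4 = 4
R_next = 3 + 4 = 7

7


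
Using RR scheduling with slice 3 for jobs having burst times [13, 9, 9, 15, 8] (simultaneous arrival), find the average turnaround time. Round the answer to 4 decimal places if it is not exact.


Time quantum = 3
Execution trace:
  J1 runs 3 units, time = 3
  J2 runs 3 units, time = 6
  J3 runs 3 units, time = 9
  J4 runs 3 units, time = 12
  J5 runs 3 units, time = 15
  J1 runs 3 units, time = 18
  J2 runs 3 units, time = 21
  J3 runs 3 units, time = 24
  J4 runs 3 units, time = 27
  J5 runs 3 units, time = 30
  J1 runs 3 units, time = 33
  J2 runs 3 units, time = 36
  J3 runs 3 units, time = 39
  J4 runs 3 units, time = 42
  J5 runs 2 units, time = 44
  J1 runs 3 units, time = 47
  J4 runs 3 units, time = 50
  J1 runs 1 units, time = 51
  J4 runs 3 units, time = 54
Finish times: [51, 36, 39, 54, 44]
Average turnaround = 224/5 = 44.8

44.8


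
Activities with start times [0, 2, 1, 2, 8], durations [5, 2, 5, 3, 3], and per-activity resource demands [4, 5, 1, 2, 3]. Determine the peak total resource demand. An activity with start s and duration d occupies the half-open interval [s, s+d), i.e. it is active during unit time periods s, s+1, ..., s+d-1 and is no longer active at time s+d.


Each activity i is active on [start_i, start_i + duration_i).
Compute total resource usage per time slot:
  t=0: active resources = [4], total = 4
  t=1: active resources = [4, 1], total = 5
  t=2: active resources = [4, 5, 1, 2], total = 12
  t=3: active resources = [4, 5, 1, 2], total = 12
  t=4: active resources = [4, 1, 2], total = 7
  t=5: active resources = [1], total = 1
  t=6: active resources = [], total = 0
  t=7: active resources = [], total = 0
  t=8: active resources = [3], total = 3
  t=9: active resources = [3], total = 3
  t=10: active resources = [3], total = 3
Peak resource demand = 12

12


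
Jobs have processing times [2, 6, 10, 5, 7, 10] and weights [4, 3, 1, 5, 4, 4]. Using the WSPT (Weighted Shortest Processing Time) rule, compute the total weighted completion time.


Compute p/w ratios and sort ascending (WSPT): [(2, 4), (5, 5), (7, 4), (6, 3), (10, 4), (10, 1)]
Compute weighted completion times:
  Job (p=2,w=4): C=2, w*C=4*2=8
  Job (p=5,w=5): C=7, w*C=5*7=35
  Job (p=7,w=4): C=14, w*C=4*14=56
  Job (p=6,w=3): C=20, w*C=3*20=60
  Job (p=10,w=4): C=30, w*C=4*30=120
  Job (p=10,w=1): C=40, w*C=1*40=40
Total weighted completion time = 319

319


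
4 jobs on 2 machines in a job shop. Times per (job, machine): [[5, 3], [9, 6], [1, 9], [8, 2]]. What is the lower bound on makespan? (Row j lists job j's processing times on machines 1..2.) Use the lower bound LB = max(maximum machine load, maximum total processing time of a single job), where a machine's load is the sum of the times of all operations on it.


Machine loads:
  Machine 1: 5 + 9 + 1 + 8 = 23
  Machine 2: 3 + 6 + 9 + 2 = 20
Max machine load = 23
Job totals:
  Job 1: 8
  Job 2: 15
  Job 3: 10
  Job 4: 10
Max job total = 15
Lower bound = max(23, 15) = 23

23


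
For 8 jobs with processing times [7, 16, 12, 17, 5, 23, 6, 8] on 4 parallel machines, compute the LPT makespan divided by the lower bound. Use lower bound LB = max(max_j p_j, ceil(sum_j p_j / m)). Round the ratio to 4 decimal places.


LPT order: [23, 17, 16, 12, 8, 7, 6, 5]
Machine loads after assignment: [23, 23, 23, 25]
LPT makespan = 25
Lower bound = max(max_job, ceil(total/4)) = max(23, 24) = 24
Ratio = 25 / 24 = 1.0417

1.0417


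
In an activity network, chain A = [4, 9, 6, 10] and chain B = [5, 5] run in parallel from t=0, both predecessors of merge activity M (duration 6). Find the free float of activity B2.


ES(B2) = sum of predecessors on chain B = 5
EF(B2) = ES + duration = 5 + 5 = 10
Successor of B2 is M. ES(M) = max(sum(A), sum(B)) = max(29, 10) = 29
Free float = ES(successor) - EF(current) = 29 - 10 = 19

19


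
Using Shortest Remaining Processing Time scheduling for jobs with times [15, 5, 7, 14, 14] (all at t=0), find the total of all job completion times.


Since all jobs arrive at t=0, SRPT equals SPT ordering.
SPT order: [5, 7, 14, 14, 15]
Completion times:
  Job 1: p=5, C=5
  Job 2: p=7, C=12
  Job 3: p=14, C=26
  Job 4: p=14, C=40
  Job 5: p=15, C=55
Total completion time = 5 + 12 + 26 + 40 + 55 = 138

138
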